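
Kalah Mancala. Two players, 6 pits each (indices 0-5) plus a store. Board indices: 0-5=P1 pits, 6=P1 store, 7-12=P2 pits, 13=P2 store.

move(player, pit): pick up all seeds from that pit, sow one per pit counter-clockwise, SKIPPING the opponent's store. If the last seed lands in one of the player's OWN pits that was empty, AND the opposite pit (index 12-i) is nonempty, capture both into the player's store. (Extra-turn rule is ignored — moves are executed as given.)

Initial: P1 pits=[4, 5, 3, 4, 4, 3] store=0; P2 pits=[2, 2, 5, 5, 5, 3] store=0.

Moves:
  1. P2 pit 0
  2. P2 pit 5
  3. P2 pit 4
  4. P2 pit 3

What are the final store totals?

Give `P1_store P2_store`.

Answer: 0 3

Derivation:
Move 1: P2 pit0 -> P1=[4,5,3,4,4,3](0) P2=[0,3,6,5,5,3](0)
Move 2: P2 pit5 -> P1=[5,6,3,4,4,3](0) P2=[0,3,6,5,5,0](1)
Move 3: P2 pit4 -> P1=[6,7,4,4,4,3](0) P2=[0,3,6,5,0,1](2)
Move 4: P2 pit3 -> P1=[7,8,4,4,4,3](0) P2=[0,3,6,0,1,2](3)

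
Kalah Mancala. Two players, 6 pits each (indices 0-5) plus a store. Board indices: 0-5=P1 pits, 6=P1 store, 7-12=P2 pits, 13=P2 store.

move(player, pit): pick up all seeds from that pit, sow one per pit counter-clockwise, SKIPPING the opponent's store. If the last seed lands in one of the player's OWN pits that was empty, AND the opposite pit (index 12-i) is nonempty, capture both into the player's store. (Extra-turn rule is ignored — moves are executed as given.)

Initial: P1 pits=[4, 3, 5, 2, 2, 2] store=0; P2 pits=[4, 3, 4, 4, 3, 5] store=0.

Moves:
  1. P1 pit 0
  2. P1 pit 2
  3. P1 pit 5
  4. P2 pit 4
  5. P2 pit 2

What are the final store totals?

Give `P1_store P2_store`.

Answer: 2 2

Derivation:
Move 1: P1 pit0 -> P1=[0,4,6,3,3,2](0) P2=[4,3,4,4,3,5](0)
Move 2: P1 pit2 -> P1=[0,4,0,4,4,3](1) P2=[5,4,4,4,3,5](0)
Move 3: P1 pit5 -> P1=[0,4,0,4,4,0](2) P2=[6,5,4,4,3,5](0)
Move 4: P2 pit4 -> P1=[1,4,0,4,4,0](2) P2=[6,5,4,4,0,6](1)
Move 5: P2 pit2 -> P1=[1,4,0,4,4,0](2) P2=[6,5,0,5,1,7](2)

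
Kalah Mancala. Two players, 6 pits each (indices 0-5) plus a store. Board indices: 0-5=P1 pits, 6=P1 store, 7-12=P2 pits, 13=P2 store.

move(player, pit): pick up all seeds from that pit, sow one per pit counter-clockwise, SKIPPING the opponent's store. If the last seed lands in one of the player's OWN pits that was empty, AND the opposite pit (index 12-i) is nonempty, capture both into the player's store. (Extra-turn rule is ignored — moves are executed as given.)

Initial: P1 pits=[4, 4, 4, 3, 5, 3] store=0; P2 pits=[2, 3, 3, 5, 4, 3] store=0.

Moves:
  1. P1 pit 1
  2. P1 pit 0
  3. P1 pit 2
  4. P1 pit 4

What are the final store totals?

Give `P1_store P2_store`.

Answer: 2 0

Derivation:
Move 1: P1 pit1 -> P1=[4,0,5,4,6,4](0) P2=[2,3,3,5,4,3](0)
Move 2: P1 pit0 -> P1=[0,1,6,5,7,4](0) P2=[2,3,3,5,4,3](0)
Move 3: P1 pit2 -> P1=[0,1,0,6,8,5](1) P2=[3,4,3,5,4,3](0)
Move 4: P1 pit4 -> P1=[0,1,0,6,0,6](2) P2=[4,5,4,6,5,4](0)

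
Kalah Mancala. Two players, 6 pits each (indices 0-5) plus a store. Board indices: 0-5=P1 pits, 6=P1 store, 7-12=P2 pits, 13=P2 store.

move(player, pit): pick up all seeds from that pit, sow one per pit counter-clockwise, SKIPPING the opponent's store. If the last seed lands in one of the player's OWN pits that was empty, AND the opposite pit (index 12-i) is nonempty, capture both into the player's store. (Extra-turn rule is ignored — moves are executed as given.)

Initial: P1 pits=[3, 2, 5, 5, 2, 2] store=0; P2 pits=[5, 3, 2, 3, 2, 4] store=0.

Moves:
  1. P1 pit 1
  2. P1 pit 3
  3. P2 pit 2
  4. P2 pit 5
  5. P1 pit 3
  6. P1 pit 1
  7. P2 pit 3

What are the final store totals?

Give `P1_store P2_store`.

Move 1: P1 pit1 -> P1=[3,0,6,6,2,2](0) P2=[5,3,2,3,2,4](0)
Move 2: P1 pit3 -> P1=[3,0,6,0,3,3](1) P2=[6,4,3,3,2,4](0)
Move 3: P2 pit2 -> P1=[3,0,6,0,3,3](1) P2=[6,4,0,4,3,5](0)
Move 4: P2 pit5 -> P1=[4,1,7,1,3,3](1) P2=[6,4,0,4,3,0](1)
Move 5: P1 pit3 -> P1=[4,1,7,0,4,3](1) P2=[6,4,0,4,3,0](1)
Move 6: P1 pit1 -> P1=[4,0,8,0,4,3](1) P2=[6,4,0,4,3,0](1)
Move 7: P2 pit3 -> P1=[5,0,8,0,4,3](1) P2=[6,4,0,0,4,1](2)

Answer: 1 2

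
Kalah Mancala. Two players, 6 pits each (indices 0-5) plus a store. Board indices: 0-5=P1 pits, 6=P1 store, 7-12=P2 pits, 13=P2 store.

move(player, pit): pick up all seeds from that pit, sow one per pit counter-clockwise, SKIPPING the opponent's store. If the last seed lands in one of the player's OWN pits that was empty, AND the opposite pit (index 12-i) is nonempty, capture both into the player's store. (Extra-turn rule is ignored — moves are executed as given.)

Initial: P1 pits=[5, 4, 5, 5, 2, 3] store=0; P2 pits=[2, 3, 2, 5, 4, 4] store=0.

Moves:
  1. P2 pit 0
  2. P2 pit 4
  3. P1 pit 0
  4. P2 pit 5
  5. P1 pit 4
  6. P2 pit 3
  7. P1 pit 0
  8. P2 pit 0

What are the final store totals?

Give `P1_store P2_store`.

Answer: 2 3

Derivation:
Move 1: P2 pit0 -> P1=[5,4,5,5,2,3](0) P2=[0,4,3,5,4,4](0)
Move 2: P2 pit4 -> P1=[6,5,5,5,2,3](0) P2=[0,4,3,5,0,5](1)
Move 3: P1 pit0 -> P1=[0,6,6,6,3,4](1) P2=[0,4,3,5,0,5](1)
Move 4: P2 pit5 -> P1=[1,7,7,7,3,4](1) P2=[0,4,3,5,0,0](2)
Move 5: P1 pit4 -> P1=[1,7,7,7,0,5](2) P2=[1,4,3,5,0,0](2)
Move 6: P2 pit3 -> P1=[2,8,7,7,0,5](2) P2=[1,4,3,0,1,1](3)
Move 7: P1 pit0 -> P1=[0,9,8,7,0,5](2) P2=[1,4,3,0,1,1](3)
Move 8: P2 pit0 -> P1=[0,9,8,7,0,5](2) P2=[0,5,3,0,1,1](3)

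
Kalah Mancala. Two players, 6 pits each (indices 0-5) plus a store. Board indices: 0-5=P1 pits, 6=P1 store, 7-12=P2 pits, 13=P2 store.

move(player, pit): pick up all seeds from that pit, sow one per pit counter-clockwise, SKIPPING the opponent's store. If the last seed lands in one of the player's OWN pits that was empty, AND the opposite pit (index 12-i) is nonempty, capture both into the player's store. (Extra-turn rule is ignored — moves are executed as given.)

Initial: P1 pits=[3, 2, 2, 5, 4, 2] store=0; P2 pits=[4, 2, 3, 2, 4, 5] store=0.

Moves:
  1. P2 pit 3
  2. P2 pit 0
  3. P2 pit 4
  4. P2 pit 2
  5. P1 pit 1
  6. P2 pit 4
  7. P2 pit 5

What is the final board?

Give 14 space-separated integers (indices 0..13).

Move 1: P2 pit3 -> P1=[3,2,2,5,4,2](0) P2=[4,2,3,0,5,6](0)
Move 2: P2 pit0 -> P1=[3,2,2,5,4,2](0) P2=[0,3,4,1,6,6](0)
Move 3: P2 pit4 -> P1=[4,3,3,6,4,2](0) P2=[0,3,4,1,0,7](1)
Move 4: P2 pit2 -> P1=[4,3,3,6,4,2](0) P2=[0,3,0,2,1,8](2)
Move 5: P1 pit1 -> P1=[4,0,4,7,5,2](0) P2=[0,3,0,2,1,8](2)
Move 6: P2 pit4 -> P1=[4,0,4,7,5,2](0) P2=[0,3,0,2,0,9](2)
Move 7: P2 pit5 -> P1=[5,1,5,8,6,3](0) P2=[1,4,0,2,0,0](3)

Answer: 5 1 5 8 6 3 0 1 4 0 2 0 0 3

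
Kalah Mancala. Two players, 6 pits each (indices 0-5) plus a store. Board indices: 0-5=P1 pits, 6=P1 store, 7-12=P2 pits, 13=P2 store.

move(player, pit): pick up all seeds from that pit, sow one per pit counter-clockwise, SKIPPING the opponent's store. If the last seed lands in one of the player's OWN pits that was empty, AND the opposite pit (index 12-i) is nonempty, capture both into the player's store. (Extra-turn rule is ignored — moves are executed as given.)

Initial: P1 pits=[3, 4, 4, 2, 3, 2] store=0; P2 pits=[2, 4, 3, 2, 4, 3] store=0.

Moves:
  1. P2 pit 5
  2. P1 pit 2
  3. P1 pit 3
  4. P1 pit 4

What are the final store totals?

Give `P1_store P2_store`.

Answer: 3 1

Derivation:
Move 1: P2 pit5 -> P1=[4,5,4,2,3,2](0) P2=[2,4,3,2,4,0](1)
Move 2: P1 pit2 -> P1=[4,5,0,3,4,3](1) P2=[2,4,3,2,4,0](1)
Move 3: P1 pit3 -> P1=[4,5,0,0,5,4](2) P2=[2,4,3,2,4,0](1)
Move 4: P1 pit4 -> P1=[4,5,0,0,0,5](3) P2=[3,5,4,2,4,0](1)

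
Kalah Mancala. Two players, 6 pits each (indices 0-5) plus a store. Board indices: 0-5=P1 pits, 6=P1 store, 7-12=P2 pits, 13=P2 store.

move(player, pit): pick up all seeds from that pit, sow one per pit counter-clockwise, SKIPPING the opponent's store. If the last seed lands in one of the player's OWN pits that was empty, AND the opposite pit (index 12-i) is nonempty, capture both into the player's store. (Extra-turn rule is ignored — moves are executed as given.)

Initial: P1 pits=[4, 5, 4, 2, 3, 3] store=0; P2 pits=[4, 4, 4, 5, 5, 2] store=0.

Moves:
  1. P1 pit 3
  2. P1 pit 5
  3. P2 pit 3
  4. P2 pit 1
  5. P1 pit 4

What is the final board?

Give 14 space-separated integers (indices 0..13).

Move 1: P1 pit3 -> P1=[4,5,4,0,4,4](0) P2=[4,4,4,5,5,2](0)
Move 2: P1 pit5 -> P1=[4,5,4,0,4,0](1) P2=[5,5,5,5,5,2](0)
Move 3: P2 pit3 -> P1=[5,6,4,0,4,0](1) P2=[5,5,5,0,6,3](1)
Move 4: P2 pit1 -> P1=[5,6,4,0,4,0](1) P2=[5,0,6,1,7,4](2)
Move 5: P1 pit4 -> P1=[5,6,4,0,0,1](2) P2=[6,1,6,1,7,4](2)

Answer: 5 6 4 0 0 1 2 6 1 6 1 7 4 2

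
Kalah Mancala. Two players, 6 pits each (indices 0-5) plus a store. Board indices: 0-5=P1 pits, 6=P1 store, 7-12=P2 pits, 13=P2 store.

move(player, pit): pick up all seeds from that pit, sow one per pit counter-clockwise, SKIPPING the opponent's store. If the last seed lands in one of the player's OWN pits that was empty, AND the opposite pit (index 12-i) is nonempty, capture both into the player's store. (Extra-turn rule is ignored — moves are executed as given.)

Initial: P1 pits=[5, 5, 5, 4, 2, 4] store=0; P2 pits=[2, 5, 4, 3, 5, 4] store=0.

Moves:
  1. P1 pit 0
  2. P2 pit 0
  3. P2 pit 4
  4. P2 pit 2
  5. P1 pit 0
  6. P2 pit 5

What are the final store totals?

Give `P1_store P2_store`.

Move 1: P1 pit0 -> P1=[0,6,6,5,3,5](0) P2=[2,5,4,3,5,4](0)
Move 2: P2 pit0 -> P1=[0,6,6,5,3,5](0) P2=[0,6,5,3,5,4](0)
Move 3: P2 pit4 -> P1=[1,7,7,5,3,5](0) P2=[0,6,5,3,0,5](1)
Move 4: P2 pit2 -> P1=[2,7,7,5,3,5](0) P2=[0,6,0,4,1,6](2)
Move 5: P1 pit0 -> P1=[0,8,8,5,3,5](0) P2=[0,6,0,4,1,6](2)
Move 6: P2 pit5 -> P1=[1,9,9,6,4,5](0) P2=[0,6,0,4,1,0](3)

Answer: 0 3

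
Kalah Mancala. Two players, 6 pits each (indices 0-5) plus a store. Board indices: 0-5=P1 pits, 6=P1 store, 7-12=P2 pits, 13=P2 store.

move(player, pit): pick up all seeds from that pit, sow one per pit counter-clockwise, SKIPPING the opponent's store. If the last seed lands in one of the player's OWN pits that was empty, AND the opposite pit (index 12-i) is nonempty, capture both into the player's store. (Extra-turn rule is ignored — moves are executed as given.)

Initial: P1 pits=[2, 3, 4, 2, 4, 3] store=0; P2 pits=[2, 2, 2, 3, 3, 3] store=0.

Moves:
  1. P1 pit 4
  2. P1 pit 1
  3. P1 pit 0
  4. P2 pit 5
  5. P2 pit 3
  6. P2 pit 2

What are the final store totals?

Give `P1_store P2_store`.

Move 1: P1 pit4 -> P1=[2,3,4,2,0,4](1) P2=[3,3,2,3,3,3](0)
Move 2: P1 pit1 -> P1=[2,0,5,3,0,4](5) P2=[3,0,2,3,3,3](0)
Move 3: P1 pit0 -> P1=[0,1,6,3,0,4](5) P2=[3,0,2,3,3,3](0)
Move 4: P2 pit5 -> P1=[1,2,6,3,0,4](5) P2=[3,0,2,3,3,0](1)
Move 5: P2 pit3 -> P1=[1,2,6,3,0,4](5) P2=[3,0,2,0,4,1](2)
Move 6: P2 pit2 -> P1=[1,2,6,3,0,4](5) P2=[3,0,0,1,5,1](2)

Answer: 5 2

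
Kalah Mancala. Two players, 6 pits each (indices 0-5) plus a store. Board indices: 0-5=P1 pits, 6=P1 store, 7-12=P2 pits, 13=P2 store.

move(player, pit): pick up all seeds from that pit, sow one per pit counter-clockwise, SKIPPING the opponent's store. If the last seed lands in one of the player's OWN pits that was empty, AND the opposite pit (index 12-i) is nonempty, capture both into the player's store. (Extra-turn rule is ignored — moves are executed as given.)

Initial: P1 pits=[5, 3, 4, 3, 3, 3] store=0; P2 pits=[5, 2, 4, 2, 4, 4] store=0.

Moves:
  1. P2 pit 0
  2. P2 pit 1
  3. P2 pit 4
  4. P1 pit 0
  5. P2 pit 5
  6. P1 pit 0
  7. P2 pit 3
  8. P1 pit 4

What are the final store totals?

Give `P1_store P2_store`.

Move 1: P2 pit0 -> P1=[5,3,4,3,3,3](0) P2=[0,3,5,3,5,5](0)
Move 2: P2 pit1 -> P1=[5,3,4,3,3,3](0) P2=[0,0,6,4,6,5](0)
Move 3: P2 pit4 -> P1=[6,4,5,4,3,3](0) P2=[0,0,6,4,0,6](1)
Move 4: P1 pit0 -> P1=[0,5,6,5,4,4](1) P2=[0,0,6,4,0,6](1)
Move 5: P2 pit5 -> P1=[1,6,7,6,5,4](1) P2=[0,0,6,4,0,0](2)
Move 6: P1 pit0 -> P1=[0,7,7,6,5,4](1) P2=[0,0,6,4,0,0](2)
Move 7: P2 pit3 -> P1=[1,7,7,6,5,4](1) P2=[0,0,6,0,1,1](3)
Move 8: P1 pit4 -> P1=[1,7,7,6,0,5](2) P2=[1,1,7,0,1,1](3)

Answer: 2 3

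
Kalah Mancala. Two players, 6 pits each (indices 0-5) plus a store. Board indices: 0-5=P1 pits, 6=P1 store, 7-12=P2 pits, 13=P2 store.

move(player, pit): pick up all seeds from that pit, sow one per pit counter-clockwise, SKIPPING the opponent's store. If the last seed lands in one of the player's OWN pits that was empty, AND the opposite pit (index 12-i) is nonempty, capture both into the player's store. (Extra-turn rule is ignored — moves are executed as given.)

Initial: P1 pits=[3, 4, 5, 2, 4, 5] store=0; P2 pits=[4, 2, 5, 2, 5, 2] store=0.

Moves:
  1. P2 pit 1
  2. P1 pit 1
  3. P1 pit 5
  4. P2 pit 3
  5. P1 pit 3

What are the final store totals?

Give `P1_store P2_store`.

Answer: 2 1

Derivation:
Move 1: P2 pit1 -> P1=[3,4,5,2,4,5](0) P2=[4,0,6,3,5,2](0)
Move 2: P1 pit1 -> P1=[3,0,6,3,5,6](0) P2=[4,0,6,3,5,2](0)
Move 3: P1 pit5 -> P1=[3,0,6,3,5,0](1) P2=[5,1,7,4,6,2](0)
Move 4: P2 pit3 -> P1=[4,0,6,3,5,0](1) P2=[5,1,7,0,7,3](1)
Move 5: P1 pit3 -> P1=[4,0,6,0,6,1](2) P2=[5,1,7,0,7,3](1)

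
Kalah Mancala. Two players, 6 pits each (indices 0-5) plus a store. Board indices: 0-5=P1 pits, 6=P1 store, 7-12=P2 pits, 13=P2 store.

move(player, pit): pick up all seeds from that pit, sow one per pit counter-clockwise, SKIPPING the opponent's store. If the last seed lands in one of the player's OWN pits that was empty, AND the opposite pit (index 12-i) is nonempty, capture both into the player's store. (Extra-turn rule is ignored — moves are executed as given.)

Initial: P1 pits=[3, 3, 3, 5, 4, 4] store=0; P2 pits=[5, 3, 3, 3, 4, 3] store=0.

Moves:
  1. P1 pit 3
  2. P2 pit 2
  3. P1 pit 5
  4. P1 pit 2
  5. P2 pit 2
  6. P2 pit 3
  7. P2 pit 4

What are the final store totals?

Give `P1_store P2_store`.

Answer: 10 2

Derivation:
Move 1: P1 pit3 -> P1=[3,3,3,0,5,5](1) P2=[6,4,3,3,4,3](0)
Move 2: P2 pit2 -> P1=[3,3,3,0,5,5](1) P2=[6,4,0,4,5,4](0)
Move 3: P1 pit5 -> P1=[3,3,3,0,5,0](2) P2=[7,5,1,5,5,4](0)
Move 4: P1 pit2 -> P1=[3,3,0,1,6,0](10) P2=[0,5,1,5,5,4](0)
Move 5: P2 pit2 -> P1=[3,3,0,1,6,0](10) P2=[0,5,0,6,5,4](0)
Move 6: P2 pit3 -> P1=[4,4,1,1,6,0](10) P2=[0,5,0,0,6,5](1)
Move 7: P2 pit4 -> P1=[5,5,2,2,6,0](10) P2=[0,5,0,0,0,6](2)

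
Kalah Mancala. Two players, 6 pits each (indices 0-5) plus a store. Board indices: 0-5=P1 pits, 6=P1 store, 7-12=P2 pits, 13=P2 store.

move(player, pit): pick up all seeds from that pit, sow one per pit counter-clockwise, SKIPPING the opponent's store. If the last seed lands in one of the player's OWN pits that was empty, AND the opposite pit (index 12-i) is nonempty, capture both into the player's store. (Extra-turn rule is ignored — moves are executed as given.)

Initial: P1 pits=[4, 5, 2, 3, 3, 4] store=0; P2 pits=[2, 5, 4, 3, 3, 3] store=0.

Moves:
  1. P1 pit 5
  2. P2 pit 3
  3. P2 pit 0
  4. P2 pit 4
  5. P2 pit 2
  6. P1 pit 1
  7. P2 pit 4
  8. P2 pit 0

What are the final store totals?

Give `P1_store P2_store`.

Answer: 2 6

Derivation:
Move 1: P1 pit5 -> P1=[4,5,2,3,3,0](1) P2=[3,6,5,3,3,3](0)
Move 2: P2 pit3 -> P1=[4,5,2,3,3,0](1) P2=[3,6,5,0,4,4](1)
Move 3: P2 pit0 -> P1=[4,5,0,3,3,0](1) P2=[0,7,6,0,4,4](4)
Move 4: P2 pit4 -> P1=[5,6,0,3,3,0](1) P2=[0,7,6,0,0,5](5)
Move 5: P2 pit2 -> P1=[6,7,0,3,3,0](1) P2=[0,7,0,1,1,6](6)
Move 6: P1 pit1 -> P1=[6,0,1,4,4,1](2) P2=[1,8,0,1,1,6](6)
Move 7: P2 pit4 -> P1=[6,0,1,4,4,1](2) P2=[1,8,0,1,0,7](6)
Move 8: P2 pit0 -> P1=[6,0,1,4,4,1](2) P2=[0,9,0,1,0,7](6)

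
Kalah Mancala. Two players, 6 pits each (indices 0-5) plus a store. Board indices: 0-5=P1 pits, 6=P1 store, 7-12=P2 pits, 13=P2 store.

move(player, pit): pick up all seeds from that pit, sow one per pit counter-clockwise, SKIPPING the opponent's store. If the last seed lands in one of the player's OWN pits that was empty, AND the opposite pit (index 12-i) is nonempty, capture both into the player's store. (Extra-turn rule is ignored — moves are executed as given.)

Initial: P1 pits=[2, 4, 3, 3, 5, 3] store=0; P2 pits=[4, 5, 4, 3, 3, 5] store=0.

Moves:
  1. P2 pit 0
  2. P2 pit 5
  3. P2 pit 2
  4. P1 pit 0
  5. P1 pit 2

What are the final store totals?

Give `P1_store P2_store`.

Answer: 1 2

Derivation:
Move 1: P2 pit0 -> P1=[2,4,3,3,5,3](0) P2=[0,6,5,4,4,5](0)
Move 2: P2 pit5 -> P1=[3,5,4,4,5,3](0) P2=[0,6,5,4,4,0](1)
Move 3: P2 pit2 -> P1=[4,5,4,4,5,3](0) P2=[0,6,0,5,5,1](2)
Move 4: P1 pit0 -> P1=[0,6,5,5,6,3](0) P2=[0,6,0,5,5,1](2)
Move 5: P1 pit2 -> P1=[0,6,0,6,7,4](1) P2=[1,6,0,5,5,1](2)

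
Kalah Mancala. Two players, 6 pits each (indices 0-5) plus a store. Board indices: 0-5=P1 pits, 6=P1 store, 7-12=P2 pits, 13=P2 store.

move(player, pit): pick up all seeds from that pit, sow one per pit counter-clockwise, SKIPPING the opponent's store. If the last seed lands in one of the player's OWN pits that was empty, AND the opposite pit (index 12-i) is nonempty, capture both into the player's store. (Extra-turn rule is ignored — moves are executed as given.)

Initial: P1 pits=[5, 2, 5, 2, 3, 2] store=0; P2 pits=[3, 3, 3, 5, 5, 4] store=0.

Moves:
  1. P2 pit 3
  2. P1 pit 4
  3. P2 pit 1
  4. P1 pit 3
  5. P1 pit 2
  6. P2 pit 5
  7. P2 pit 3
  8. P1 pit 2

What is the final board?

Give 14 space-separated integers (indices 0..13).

Move 1: P2 pit3 -> P1=[6,3,5,2,3,2](0) P2=[3,3,3,0,6,5](1)
Move 2: P1 pit4 -> P1=[6,3,5,2,0,3](1) P2=[4,3,3,0,6,5](1)
Move 3: P2 pit1 -> P1=[6,3,5,2,0,3](1) P2=[4,0,4,1,7,5](1)
Move 4: P1 pit3 -> P1=[6,3,5,0,1,4](1) P2=[4,0,4,1,7,5](1)
Move 5: P1 pit2 -> P1=[6,3,0,1,2,5](2) P2=[5,0,4,1,7,5](1)
Move 6: P2 pit5 -> P1=[7,4,1,2,2,5](2) P2=[5,0,4,1,7,0](2)
Move 7: P2 pit3 -> P1=[7,4,1,2,2,5](2) P2=[5,0,4,0,8,0](2)
Move 8: P1 pit2 -> P1=[7,4,0,3,2,5](2) P2=[5,0,4,0,8,0](2)

Answer: 7 4 0 3 2 5 2 5 0 4 0 8 0 2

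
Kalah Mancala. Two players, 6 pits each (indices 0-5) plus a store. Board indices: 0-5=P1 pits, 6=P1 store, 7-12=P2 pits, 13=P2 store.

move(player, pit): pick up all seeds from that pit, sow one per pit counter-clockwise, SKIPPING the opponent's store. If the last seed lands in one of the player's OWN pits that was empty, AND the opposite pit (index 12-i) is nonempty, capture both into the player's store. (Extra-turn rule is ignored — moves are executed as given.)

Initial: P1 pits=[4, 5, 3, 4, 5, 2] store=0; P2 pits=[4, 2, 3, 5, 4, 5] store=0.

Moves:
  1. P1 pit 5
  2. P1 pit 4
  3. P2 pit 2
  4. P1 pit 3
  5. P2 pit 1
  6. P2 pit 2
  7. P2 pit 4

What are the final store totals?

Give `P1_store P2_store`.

Move 1: P1 pit5 -> P1=[4,5,3,4,5,0](1) P2=[5,2,3,5,4,5](0)
Move 2: P1 pit4 -> P1=[4,5,3,4,0,1](2) P2=[6,3,4,5,4,5](0)
Move 3: P2 pit2 -> P1=[4,5,3,4,0,1](2) P2=[6,3,0,6,5,6](1)
Move 4: P1 pit3 -> P1=[4,5,3,0,1,2](3) P2=[7,3,0,6,5,6](1)
Move 5: P2 pit1 -> P1=[4,5,3,0,1,2](3) P2=[7,0,1,7,6,6](1)
Move 6: P2 pit2 -> P1=[4,5,3,0,1,2](3) P2=[7,0,0,8,6,6](1)
Move 7: P2 pit4 -> P1=[5,6,4,1,1,2](3) P2=[7,0,0,8,0,7](2)

Answer: 3 2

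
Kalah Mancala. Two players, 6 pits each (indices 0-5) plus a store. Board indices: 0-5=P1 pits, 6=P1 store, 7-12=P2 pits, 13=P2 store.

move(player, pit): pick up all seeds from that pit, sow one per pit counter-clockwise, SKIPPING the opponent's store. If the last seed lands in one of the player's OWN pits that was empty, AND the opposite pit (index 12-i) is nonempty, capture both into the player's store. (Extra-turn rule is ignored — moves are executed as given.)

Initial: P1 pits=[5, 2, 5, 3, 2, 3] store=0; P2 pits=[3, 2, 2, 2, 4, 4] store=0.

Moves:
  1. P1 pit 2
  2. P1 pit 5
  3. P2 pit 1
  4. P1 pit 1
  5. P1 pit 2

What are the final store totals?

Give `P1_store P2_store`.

Move 1: P1 pit2 -> P1=[5,2,0,4,3,4](1) P2=[4,2,2,2,4,4](0)
Move 2: P1 pit5 -> P1=[5,2,0,4,3,0](2) P2=[5,3,3,2,4,4](0)
Move 3: P2 pit1 -> P1=[5,2,0,4,3,0](2) P2=[5,0,4,3,5,4](0)
Move 4: P1 pit1 -> P1=[5,0,1,5,3,0](2) P2=[5,0,4,3,5,4](0)
Move 5: P1 pit2 -> P1=[5,0,0,6,3,0](2) P2=[5,0,4,3,5,4](0)

Answer: 2 0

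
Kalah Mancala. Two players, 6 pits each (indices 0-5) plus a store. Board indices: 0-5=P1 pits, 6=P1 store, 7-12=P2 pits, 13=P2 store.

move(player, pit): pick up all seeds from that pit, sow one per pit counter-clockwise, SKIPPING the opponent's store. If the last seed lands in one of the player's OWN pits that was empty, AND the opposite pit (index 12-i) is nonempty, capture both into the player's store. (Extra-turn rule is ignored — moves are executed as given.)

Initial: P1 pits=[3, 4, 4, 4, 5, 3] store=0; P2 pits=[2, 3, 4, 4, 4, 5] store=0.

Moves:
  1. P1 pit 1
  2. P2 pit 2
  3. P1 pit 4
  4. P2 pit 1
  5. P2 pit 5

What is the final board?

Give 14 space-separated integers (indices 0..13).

Answer: 4 1 6 6 1 6 1 3 0 2 7 6 0 2

Derivation:
Move 1: P1 pit1 -> P1=[3,0,5,5,6,4](0) P2=[2,3,4,4,4,5](0)
Move 2: P2 pit2 -> P1=[3,0,5,5,6,4](0) P2=[2,3,0,5,5,6](1)
Move 3: P1 pit4 -> P1=[3,0,5,5,0,5](1) P2=[3,4,1,6,5,6](1)
Move 4: P2 pit1 -> P1=[3,0,5,5,0,5](1) P2=[3,0,2,7,6,7](1)
Move 5: P2 pit5 -> P1=[4,1,6,6,1,6](1) P2=[3,0,2,7,6,0](2)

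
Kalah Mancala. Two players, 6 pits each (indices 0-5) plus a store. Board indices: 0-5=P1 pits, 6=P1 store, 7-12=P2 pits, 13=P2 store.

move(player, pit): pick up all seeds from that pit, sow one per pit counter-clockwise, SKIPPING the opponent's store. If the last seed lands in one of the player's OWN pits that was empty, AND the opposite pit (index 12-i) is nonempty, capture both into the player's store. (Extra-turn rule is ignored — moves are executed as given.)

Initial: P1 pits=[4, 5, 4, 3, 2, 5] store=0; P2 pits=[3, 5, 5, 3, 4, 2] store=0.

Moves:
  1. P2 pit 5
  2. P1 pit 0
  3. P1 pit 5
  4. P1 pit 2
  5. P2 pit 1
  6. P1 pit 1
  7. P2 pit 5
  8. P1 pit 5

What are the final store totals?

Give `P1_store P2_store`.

Move 1: P2 pit5 -> P1=[5,5,4,3,2,5](0) P2=[3,5,5,3,4,0](1)
Move 2: P1 pit0 -> P1=[0,6,5,4,3,6](0) P2=[3,5,5,3,4,0](1)
Move 3: P1 pit5 -> P1=[0,6,5,4,3,0](1) P2=[4,6,6,4,5,0](1)
Move 4: P1 pit2 -> P1=[0,6,0,5,4,1](2) P2=[5,6,6,4,5,0](1)
Move 5: P2 pit1 -> P1=[1,6,0,5,4,1](2) P2=[5,0,7,5,6,1](2)
Move 6: P1 pit1 -> P1=[1,0,1,6,5,2](3) P2=[6,0,7,5,6,1](2)
Move 7: P2 pit5 -> P1=[1,0,1,6,5,2](3) P2=[6,0,7,5,6,0](3)
Move 8: P1 pit5 -> P1=[1,0,1,6,5,0](4) P2=[7,0,7,5,6,0](3)

Answer: 4 3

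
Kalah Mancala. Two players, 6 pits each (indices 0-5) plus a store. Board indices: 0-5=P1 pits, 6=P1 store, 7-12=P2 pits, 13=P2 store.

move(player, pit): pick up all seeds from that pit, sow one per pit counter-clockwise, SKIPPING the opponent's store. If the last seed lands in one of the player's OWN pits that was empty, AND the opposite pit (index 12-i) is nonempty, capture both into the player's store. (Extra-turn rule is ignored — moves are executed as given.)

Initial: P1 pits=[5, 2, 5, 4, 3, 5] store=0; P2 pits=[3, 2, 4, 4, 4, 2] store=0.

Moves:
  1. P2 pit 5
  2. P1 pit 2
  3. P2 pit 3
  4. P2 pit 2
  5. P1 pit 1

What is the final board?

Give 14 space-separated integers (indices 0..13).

Answer: 7 0 1 6 4 6 1 4 2 0 1 6 2 3

Derivation:
Move 1: P2 pit5 -> P1=[6,2,5,4,3,5](0) P2=[3,2,4,4,4,0](1)
Move 2: P1 pit2 -> P1=[6,2,0,5,4,6](1) P2=[4,2,4,4,4,0](1)
Move 3: P2 pit3 -> P1=[7,2,0,5,4,6](1) P2=[4,2,4,0,5,1](2)
Move 4: P2 pit2 -> P1=[7,2,0,5,4,6](1) P2=[4,2,0,1,6,2](3)
Move 5: P1 pit1 -> P1=[7,0,1,6,4,6](1) P2=[4,2,0,1,6,2](3)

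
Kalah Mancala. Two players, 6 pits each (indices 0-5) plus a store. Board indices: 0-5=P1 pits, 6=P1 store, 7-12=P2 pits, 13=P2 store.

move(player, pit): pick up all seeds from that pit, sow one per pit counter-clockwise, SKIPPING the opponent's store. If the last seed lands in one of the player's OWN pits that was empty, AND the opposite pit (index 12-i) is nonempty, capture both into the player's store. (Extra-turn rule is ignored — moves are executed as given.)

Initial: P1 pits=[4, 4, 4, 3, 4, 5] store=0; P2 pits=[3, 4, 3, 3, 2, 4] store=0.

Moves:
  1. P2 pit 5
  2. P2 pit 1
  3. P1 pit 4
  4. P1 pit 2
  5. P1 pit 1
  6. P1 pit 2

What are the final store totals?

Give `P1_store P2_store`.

Answer: 3 7

Derivation:
Move 1: P2 pit5 -> P1=[5,5,5,3,4,5](0) P2=[3,4,3,3,2,0](1)
Move 2: P2 pit1 -> P1=[0,5,5,3,4,5](0) P2=[3,0,4,4,3,0](7)
Move 3: P1 pit4 -> P1=[0,5,5,3,0,6](1) P2=[4,1,4,4,3,0](7)
Move 4: P1 pit2 -> P1=[0,5,0,4,1,7](2) P2=[5,1,4,4,3,0](7)
Move 5: P1 pit1 -> P1=[0,0,1,5,2,8](3) P2=[5,1,4,4,3,0](7)
Move 6: P1 pit2 -> P1=[0,0,0,6,2,8](3) P2=[5,1,4,4,3,0](7)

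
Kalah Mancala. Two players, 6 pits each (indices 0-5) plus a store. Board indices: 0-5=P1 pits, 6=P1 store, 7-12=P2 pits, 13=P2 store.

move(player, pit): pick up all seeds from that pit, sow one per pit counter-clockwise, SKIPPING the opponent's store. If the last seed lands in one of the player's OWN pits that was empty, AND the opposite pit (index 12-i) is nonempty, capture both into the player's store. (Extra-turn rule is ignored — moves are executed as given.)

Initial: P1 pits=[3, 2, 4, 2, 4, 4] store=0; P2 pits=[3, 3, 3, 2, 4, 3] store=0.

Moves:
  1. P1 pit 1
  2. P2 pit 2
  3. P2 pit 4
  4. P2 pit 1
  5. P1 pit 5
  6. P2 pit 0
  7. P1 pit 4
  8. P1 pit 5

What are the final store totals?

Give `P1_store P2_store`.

Answer: 3 3

Derivation:
Move 1: P1 pit1 -> P1=[3,0,5,3,4,4](0) P2=[3,3,3,2,4,3](0)
Move 2: P2 pit2 -> P1=[3,0,5,3,4,4](0) P2=[3,3,0,3,5,4](0)
Move 3: P2 pit4 -> P1=[4,1,6,3,4,4](0) P2=[3,3,0,3,0,5](1)
Move 4: P2 pit1 -> P1=[4,0,6,3,4,4](0) P2=[3,0,1,4,0,5](3)
Move 5: P1 pit5 -> P1=[4,0,6,3,4,0](1) P2=[4,1,2,4,0,5](3)
Move 6: P2 pit0 -> P1=[4,0,6,3,4,0](1) P2=[0,2,3,5,1,5](3)
Move 7: P1 pit4 -> P1=[4,0,6,3,0,1](2) P2=[1,3,3,5,1,5](3)
Move 8: P1 pit5 -> P1=[4,0,6,3,0,0](3) P2=[1,3,3,5,1,5](3)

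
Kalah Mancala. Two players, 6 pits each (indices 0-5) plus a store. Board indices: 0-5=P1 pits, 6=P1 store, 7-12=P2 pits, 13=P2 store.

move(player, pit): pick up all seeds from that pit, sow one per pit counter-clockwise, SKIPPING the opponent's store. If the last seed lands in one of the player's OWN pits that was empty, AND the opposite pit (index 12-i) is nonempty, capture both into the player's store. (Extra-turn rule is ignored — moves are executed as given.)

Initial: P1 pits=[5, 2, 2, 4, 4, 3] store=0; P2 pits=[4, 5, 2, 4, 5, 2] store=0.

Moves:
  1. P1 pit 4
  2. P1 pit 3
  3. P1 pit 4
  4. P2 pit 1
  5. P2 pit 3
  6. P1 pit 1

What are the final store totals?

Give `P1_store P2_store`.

Move 1: P1 pit4 -> P1=[5,2,2,4,0,4](1) P2=[5,6,2,4,5,2](0)
Move 2: P1 pit3 -> P1=[5,2,2,0,1,5](2) P2=[6,6,2,4,5,2](0)
Move 3: P1 pit4 -> P1=[5,2,2,0,0,6](2) P2=[6,6,2,4,5,2](0)
Move 4: P2 pit1 -> P1=[6,2,2,0,0,6](2) P2=[6,0,3,5,6,3](1)
Move 5: P2 pit3 -> P1=[7,3,2,0,0,6](2) P2=[6,0,3,0,7,4](2)
Move 6: P1 pit1 -> P1=[7,0,3,1,1,6](2) P2=[6,0,3,0,7,4](2)

Answer: 2 2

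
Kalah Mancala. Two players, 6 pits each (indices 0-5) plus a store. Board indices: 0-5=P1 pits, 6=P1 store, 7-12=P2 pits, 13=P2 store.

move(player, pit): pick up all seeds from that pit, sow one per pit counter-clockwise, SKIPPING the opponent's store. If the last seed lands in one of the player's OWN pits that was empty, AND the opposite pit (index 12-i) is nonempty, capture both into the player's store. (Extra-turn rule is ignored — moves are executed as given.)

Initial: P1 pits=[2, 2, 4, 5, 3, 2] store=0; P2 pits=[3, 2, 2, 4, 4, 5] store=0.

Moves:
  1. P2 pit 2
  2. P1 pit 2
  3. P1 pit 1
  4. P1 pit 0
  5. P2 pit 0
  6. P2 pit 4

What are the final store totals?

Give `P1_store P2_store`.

Move 1: P2 pit2 -> P1=[2,2,4,5,3,2](0) P2=[3,2,0,5,5,5](0)
Move 2: P1 pit2 -> P1=[2,2,0,6,4,3](1) P2=[3,2,0,5,5,5](0)
Move 3: P1 pit1 -> P1=[2,0,1,7,4,3](1) P2=[3,2,0,5,5,5](0)
Move 4: P1 pit0 -> P1=[0,1,2,7,4,3](1) P2=[3,2,0,5,5,5](0)
Move 5: P2 pit0 -> P1=[0,1,2,7,4,3](1) P2=[0,3,1,6,5,5](0)
Move 6: P2 pit4 -> P1=[1,2,3,7,4,3](1) P2=[0,3,1,6,0,6](1)

Answer: 1 1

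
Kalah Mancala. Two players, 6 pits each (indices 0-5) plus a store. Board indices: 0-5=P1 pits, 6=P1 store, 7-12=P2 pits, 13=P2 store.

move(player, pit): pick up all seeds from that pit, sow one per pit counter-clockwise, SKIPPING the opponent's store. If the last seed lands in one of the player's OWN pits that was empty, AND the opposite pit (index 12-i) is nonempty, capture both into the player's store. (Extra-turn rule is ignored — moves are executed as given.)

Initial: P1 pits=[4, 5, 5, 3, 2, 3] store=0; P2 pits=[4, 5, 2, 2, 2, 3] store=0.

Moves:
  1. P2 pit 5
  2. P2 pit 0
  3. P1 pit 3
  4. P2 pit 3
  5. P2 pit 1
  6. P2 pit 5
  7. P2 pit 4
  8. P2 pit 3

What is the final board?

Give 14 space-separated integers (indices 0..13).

Answer: 8 0 6 0 3 4 1 0 0 4 0 0 1 13

Derivation:
Move 1: P2 pit5 -> P1=[5,6,5,3,2,3](0) P2=[4,5,2,2,2,0](1)
Move 2: P2 pit0 -> P1=[5,6,5,3,2,3](0) P2=[0,6,3,3,3,0](1)
Move 3: P1 pit3 -> P1=[5,6,5,0,3,4](1) P2=[0,6,3,3,3,0](1)
Move 4: P2 pit3 -> P1=[5,6,5,0,3,4](1) P2=[0,6,3,0,4,1](2)
Move 5: P2 pit1 -> P1=[6,6,5,0,3,4](1) P2=[0,0,4,1,5,2](3)
Move 6: P2 pit5 -> P1=[7,6,5,0,3,4](1) P2=[0,0,4,1,5,0](4)
Move 7: P2 pit4 -> P1=[8,7,6,0,3,4](1) P2=[0,0,4,1,0,1](5)
Move 8: P2 pit3 -> P1=[8,0,6,0,3,4](1) P2=[0,0,4,0,0,1](13)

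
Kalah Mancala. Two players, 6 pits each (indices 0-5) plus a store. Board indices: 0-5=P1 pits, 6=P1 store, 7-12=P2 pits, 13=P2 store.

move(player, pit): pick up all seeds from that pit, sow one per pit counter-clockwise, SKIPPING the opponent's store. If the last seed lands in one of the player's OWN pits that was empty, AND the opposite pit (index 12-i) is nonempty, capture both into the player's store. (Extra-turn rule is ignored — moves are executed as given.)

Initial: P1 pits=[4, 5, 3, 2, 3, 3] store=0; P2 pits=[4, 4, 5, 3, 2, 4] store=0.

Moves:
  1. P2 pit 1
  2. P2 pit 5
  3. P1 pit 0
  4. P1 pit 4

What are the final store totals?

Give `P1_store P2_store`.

Answer: 1 1

Derivation:
Move 1: P2 pit1 -> P1=[4,5,3,2,3,3](0) P2=[4,0,6,4,3,5](0)
Move 2: P2 pit5 -> P1=[5,6,4,3,3,3](0) P2=[4,0,6,4,3,0](1)
Move 3: P1 pit0 -> P1=[0,7,5,4,4,4](0) P2=[4,0,6,4,3,0](1)
Move 4: P1 pit4 -> P1=[0,7,5,4,0,5](1) P2=[5,1,6,4,3,0](1)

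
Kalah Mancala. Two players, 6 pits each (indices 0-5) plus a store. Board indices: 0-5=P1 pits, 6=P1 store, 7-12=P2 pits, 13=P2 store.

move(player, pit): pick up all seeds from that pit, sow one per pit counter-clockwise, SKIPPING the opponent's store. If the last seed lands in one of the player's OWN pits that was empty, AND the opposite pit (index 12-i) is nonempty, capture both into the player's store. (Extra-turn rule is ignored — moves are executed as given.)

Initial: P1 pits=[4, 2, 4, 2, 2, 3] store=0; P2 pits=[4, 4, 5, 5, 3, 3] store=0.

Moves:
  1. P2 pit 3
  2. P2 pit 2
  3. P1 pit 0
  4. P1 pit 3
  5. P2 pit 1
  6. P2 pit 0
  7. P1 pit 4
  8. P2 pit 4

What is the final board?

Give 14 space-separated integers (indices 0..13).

Answer: 1 5 6 1 1 6 3 1 2 2 3 0 7 3

Derivation:
Move 1: P2 pit3 -> P1=[5,3,4,2,2,3](0) P2=[4,4,5,0,4,4](1)
Move 2: P2 pit2 -> P1=[6,3,4,2,2,3](0) P2=[4,4,0,1,5,5](2)
Move 3: P1 pit0 -> P1=[0,4,5,3,3,4](1) P2=[4,4,0,1,5,5](2)
Move 4: P1 pit3 -> P1=[0,4,5,0,4,5](2) P2=[4,4,0,1,5,5](2)
Move 5: P2 pit1 -> P1=[0,4,5,0,4,5](2) P2=[4,0,1,2,6,6](2)
Move 6: P2 pit0 -> P1=[0,4,5,0,4,5](2) P2=[0,1,2,3,7,6](2)
Move 7: P1 pit4 -> P1=[0,4,5,0,0,6](3) P2=[1,2,2,3,7,6](2)
Move 8: P2 pit4 -> P1=[1,5,6,1,1,6](3) P2=[1,2,2,3,0,7](3)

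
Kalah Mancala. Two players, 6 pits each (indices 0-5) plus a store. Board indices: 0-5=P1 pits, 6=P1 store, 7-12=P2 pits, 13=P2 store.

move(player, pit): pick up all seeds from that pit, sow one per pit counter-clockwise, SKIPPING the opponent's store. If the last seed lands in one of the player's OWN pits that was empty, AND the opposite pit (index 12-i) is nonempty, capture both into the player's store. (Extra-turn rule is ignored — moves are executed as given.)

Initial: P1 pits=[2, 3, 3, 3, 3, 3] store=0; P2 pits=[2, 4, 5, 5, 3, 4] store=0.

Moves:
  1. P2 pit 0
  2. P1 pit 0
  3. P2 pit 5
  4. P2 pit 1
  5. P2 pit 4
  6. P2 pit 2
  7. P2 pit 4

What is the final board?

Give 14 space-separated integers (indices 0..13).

Move 1: P2 pit0 -> P1=[2,3,3,3,3,3](0) P2=[0,5,6,5,3,4](0)
Move 2: P1 pit0 -> P1=[0,4,4,3,3,3](0) P2=[0,5,6,5,3,4](0)
Move 3: P2 pit5 -> P1=[1,5,5,3,3,3](0) P2=[0,5,6,5,3,0](1)
Move 4: P2 pit1 -> P1=[1,5,5,3,3,3](0) P2=[0,0,7,6,4,1](2)
Move 5: P2 pit4 -> P1=[2,6,5,3,3,3](0) P2=[0,0,7,6,0,2](3)
Move 6: P2 pit2 -> P1=[3,7,6,3,3,3](0) P2=[0,0,0,7,1,3](4)
Move 7: P2 pit4 -> P1=[3,7,6,3,3,3](0) P2=[0,0,0,7,0,4](4)

Answer: 3 7 6 3 3 3 0 0 0 0 7 0 4 4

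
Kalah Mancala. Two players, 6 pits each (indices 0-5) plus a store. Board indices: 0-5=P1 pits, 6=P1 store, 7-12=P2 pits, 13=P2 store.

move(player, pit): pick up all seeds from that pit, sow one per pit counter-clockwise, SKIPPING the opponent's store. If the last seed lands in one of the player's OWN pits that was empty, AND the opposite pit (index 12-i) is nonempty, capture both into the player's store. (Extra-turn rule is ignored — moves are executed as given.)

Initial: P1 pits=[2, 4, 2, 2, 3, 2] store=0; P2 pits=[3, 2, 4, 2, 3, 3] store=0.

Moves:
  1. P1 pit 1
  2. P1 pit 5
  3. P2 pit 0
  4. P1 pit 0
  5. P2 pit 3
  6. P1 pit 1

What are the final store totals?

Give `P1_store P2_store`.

Answer: 1 1

Derivation:
Move 1: P1 pit1 -> P1=[2,0,3,3,4,3](0) P2=[3,2,4,2,3,3](0)
Move 2: P1 pit5 -> P1=[2,0,3,3,4,0](1) P2=[4,3,4,2,3,3](0)
Move 3: P2 pit0 -> P1=[2,0,3,3,4,0](1) P2=[0,4,5,3,4,3](0)
Move 4: P1 pit0 -> P1=[0,1,4,3,4,0](1) P2=[0,4,5,3,4,3](0)
Move 5: P2 pit3 -> P1=[0,1,4,3,4,0](1) P2=[0,4,5,0,5,4](1)
Move 6: P1 pit1 -> P1=[0,0,5,3,4,0](1) P2=[0,4,5,0,5,4](1)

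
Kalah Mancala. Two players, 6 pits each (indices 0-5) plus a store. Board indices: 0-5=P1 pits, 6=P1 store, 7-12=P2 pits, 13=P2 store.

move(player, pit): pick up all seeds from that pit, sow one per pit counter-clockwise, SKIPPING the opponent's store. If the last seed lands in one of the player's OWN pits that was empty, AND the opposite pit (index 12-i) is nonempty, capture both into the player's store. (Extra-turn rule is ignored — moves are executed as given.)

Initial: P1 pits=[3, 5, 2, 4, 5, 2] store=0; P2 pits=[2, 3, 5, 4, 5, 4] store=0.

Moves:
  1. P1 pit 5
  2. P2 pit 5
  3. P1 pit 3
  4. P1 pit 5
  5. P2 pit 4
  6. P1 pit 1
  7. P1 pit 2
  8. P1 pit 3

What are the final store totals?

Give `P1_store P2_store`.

Answer: 5 2

Derivation:
Move 1: P1 pit5 -> P1=[3,5,2,4,5,0](1) P2=[3,3,5,4,5,4](0)
Move 2: P2 pit5 -> P1=[4,6,3,4,5,0](1) P2=[3,3,5,4,5,0](1)
Move 3: P1 pit3 -> P1=[4,6,3,0,6,1](2) P2=[4,3,5,4,5,0](1)
Move 4: P1 pit5 -> P1=[4,6,3,0,6,0](3) P2=[4,3,5,4,5,0](1)
Move 5: P2 pit4 -> P1=[5,7,4,0,6,0](3) P2=[4,3,5,4,0,1](2)
Move 6: P1 pit1 -> P1=[5,0,5,1,7,1](4) P2=[5,4,5,4,0,1](2)
Move 7: P1 pit2 -> P1=[5,0,0,2,8,2](5) P2=[6,4,5,4,0,1](2)
Move 8: P1 pit3 -> P1=[5,0,0,0,9,3](5) P2=[6,4,5,4,0,1](2)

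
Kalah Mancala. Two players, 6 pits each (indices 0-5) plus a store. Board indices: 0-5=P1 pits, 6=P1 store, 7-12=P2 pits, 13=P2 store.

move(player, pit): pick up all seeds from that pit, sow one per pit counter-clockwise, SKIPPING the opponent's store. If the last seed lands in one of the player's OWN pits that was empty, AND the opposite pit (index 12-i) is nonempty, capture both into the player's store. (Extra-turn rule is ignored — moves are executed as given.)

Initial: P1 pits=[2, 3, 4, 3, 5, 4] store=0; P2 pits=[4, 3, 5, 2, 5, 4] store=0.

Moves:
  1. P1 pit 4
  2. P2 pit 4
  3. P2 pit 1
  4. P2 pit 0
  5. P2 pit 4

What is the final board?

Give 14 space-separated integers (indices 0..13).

Answer: 3 4 5 3 0 5 1 0 1 8 4 0 8 2

Derivation:
Move 1: P1 pit4 -> P1=[2,3,4,3,0,5](1) P2=[5,4,6,2,5,4](0)
Move 2: P2 pit4 -> P1=[3,4,5,3,0,5](1) P2=[5,4,6,2,0,5](1)
Move 3: P2 pit1 -> P1=[3,4,5,3,0,5](1) P2=[5,0,7,3,1,6](1)
Move 4: P2 pit0 -> P1=[3,4,5,3,0,5](1) P2=[0,1,8,4,2,7](1)
Move 5: P2 pit4 -> P1=[3,4,5,3,0,5](1) P2=[0,1,8,4,0,8](2)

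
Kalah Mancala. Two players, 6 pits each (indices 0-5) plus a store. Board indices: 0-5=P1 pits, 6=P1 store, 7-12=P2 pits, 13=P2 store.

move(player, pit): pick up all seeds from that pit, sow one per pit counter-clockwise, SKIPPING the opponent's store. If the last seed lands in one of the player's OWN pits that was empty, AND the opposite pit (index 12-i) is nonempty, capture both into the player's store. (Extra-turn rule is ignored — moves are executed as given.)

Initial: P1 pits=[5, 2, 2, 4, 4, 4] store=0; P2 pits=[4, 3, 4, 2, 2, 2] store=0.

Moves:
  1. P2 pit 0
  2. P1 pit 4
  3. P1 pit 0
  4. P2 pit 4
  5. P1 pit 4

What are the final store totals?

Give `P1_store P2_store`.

Answer: 1 1

Derivation:
Move 1: P2 pit0 -> P1=[5,2,2,4,4,4](0) P2=[0,4,5,3,3,2](0)
Move 2: P1 pit4 -> P1=[5,2,2,4,0,5](1) P2=[1,5,5,3,3,2](0)
Move 3: P1 pit0 -> P1=[0,3,3,5,1,6](1) P2=[1,5,5,3,3,2](0)
Move 4: P2 pit4 -> P1=[1,3,3,5,1,6](1) P2=[1,5,5,3,0,3](1)
Move 5: P1 pit4 -> P1=[1,3,3,5,0,7](1) P2=[1,5,5,3,0,3](1)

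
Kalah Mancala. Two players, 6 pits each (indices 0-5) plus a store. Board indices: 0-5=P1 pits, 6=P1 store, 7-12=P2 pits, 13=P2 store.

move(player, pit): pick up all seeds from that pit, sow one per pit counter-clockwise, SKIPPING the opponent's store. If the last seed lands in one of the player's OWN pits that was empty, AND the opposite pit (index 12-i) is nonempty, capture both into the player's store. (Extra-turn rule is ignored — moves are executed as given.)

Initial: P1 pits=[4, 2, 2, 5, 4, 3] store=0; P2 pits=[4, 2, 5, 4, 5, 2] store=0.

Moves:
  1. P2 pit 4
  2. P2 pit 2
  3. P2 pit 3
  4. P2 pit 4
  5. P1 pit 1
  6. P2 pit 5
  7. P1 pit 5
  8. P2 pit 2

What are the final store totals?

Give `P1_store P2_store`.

Answer: 1 11

Derivation:
Move 1: P2 pit4 -> P1=[5,3,3,5,4,3](0) P2=[4,2,5,4,0,3](1)
Move 2: P2 pit2 -> P1=[6,3,3,5,4,3](0) P2=[4,2,0,5,1,4](2)
Move 3: P2 pit3 -> P1=[7,4,3,5,4,3](0) P2=[4,2,0,0,2,5](3)
Move 4: P2 pit4 -> P1=[7,4,3,5,4,3](0) P2=[4,2,0,0,0,6](4)
Move 5: P1 pit1 -> P1=[7,0,4,6,5,4](0) P2=[4,2,0,0,0,6](4)
Move 6: P2 pit5 -> P1=[8,1,5,7,6,4](0) P2=[4,2,0,0,0,0](5)
Move 7: P1 pit5 -> P1=[8,1,5,7,6,0](1) P2=[5,3,1,0,0,0](5)
Move 8: P2 pit2 -> P1=[8,1,0,7,6,0](1) P2=[5,3,0,0,0,0](11)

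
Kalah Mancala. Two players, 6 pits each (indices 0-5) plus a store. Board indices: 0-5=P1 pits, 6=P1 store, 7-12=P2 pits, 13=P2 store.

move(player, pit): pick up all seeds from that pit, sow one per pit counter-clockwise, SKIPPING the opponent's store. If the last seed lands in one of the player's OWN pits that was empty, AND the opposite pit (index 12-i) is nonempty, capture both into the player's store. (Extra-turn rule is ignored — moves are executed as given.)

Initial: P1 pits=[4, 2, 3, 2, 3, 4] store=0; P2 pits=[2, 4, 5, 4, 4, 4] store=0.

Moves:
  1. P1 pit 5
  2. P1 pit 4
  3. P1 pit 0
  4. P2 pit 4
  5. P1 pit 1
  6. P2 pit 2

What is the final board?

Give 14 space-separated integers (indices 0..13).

Answer: 2 1 5 4 1 2 8 4 0 0 5 1 6 2

Derivation:
Move 1: P1 pit5 -> P1=[4,2,3,2,3,0](1) P2=[3,5,6,4,4,4](0)
Move 2: P1 pit4 -> P1=[4,2,3,2,0,1](2) P2=[4,5,6,4,4,4](0)
Move 3: P1 pit0 -> P1=[0,3,4,3,0,1](8) P2=[4,0,6,4,4,4](0)
Move 4: P2 pit4 -> P1=[1,4,4,3,0,1](8) P2=[4,0,6,4,0,5](1)
Move 5: P1 pit1 -> P1=[1,0,5,4,1,2](8) P2=[4,0,6,4,0,5](1)
Move 6: P2 pit2 -> P1=[2,1,5,4,1,2](8) P2=[4,0,0,5,1,6](2)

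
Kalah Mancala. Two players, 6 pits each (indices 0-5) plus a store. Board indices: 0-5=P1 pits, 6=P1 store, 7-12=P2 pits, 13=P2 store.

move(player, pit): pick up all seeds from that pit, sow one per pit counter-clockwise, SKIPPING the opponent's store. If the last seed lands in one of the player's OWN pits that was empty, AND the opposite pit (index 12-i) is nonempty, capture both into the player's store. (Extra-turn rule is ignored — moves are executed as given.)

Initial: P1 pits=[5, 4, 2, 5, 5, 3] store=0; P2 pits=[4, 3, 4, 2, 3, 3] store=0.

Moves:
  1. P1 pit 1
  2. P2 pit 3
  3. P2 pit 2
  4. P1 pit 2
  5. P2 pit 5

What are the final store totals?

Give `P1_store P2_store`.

Answer: 0 2

Derivation:
Move 1: P1 pit1 -> P1=[5,0,3,6,6,4](0) P2=[4,3,4,2,3,3](0)
Move 2: P2 pit3 -> P1=[5,0,3,6,6,4](0) P2=[4,3,4,0,4,4](0)
Move 3: P2 pit2 -> P1=[5,0,3,6,6,4](0) P2=[4,3,0,1,5,5](1)
Move 4: P1 pit2 -> P1=[5,0,0,7,7,5](0) P2=[4,3,0,1,5,5](1)
Move 5: P2 pit5 -> P1=[6,1,1,8,7,5](0) P2=[4,3,0,1,5,0](2)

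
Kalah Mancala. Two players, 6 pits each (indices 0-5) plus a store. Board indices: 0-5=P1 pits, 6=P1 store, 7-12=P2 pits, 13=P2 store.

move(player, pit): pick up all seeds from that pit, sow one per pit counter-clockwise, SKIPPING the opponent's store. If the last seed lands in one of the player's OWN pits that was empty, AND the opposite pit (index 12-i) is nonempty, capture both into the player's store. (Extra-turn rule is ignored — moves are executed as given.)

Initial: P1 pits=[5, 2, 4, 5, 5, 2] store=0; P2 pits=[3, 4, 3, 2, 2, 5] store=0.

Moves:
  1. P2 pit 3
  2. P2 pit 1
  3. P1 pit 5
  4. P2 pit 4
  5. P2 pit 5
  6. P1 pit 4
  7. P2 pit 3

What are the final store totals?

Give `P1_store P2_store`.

Answer: 2 10

Derivation:
Move 1: P2 pit3 -> P1=[5,2,4,5,5,2](0) P2=[3,4,3,0,3,6](0)
Move 2: P2 pit1 -> P1=[5,2,4,5,5,2](0) P2=[3,0,4,1,4,7](0)
Move 3: P1 pit5 -> P1=[5,2,4,5,5,0](1) P2=[4,0,4,1,4,7](0)
Move 4: P2 pit4 -> P1=[6,3,4,5,5,0](1) P2=[4,0,4,1,0,8](1)
Move 5: P2 pit5 -> P1=[7,4,5,6,6,1](1) P2=[5,0,4,1,0,0](2)
Move 6: P1 pit4 -> P1=[7,4,5,6,0,2](2) P2=[6,1,5,2,0,0](2)
Move 7: P2 pit3 -> P1=[0,4,5,6,0,2](2) P2=[6,1,5,0,1,0](10)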